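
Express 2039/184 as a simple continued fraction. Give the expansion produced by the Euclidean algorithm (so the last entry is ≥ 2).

2039 = 11*184 + 15
184 = 12*15 + 4
15 = 3*4 + 3
4 = 1*3 + 1
3 = 3*1 + 0  (stop)
So 2039/184 = [11; 12, 3, 1, 3].

[11; 12, 3, 1, 3]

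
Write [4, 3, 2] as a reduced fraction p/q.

30/7

Using pₖ = aₖpₖ₋₁ + pₖ₋₂ and qₖ = aₖqₖ₋₁ + qₖ₋₂:
  k=0: a=4, p=4, q=1
  k=1: a=3, p=13, q=3
  k=2: a=2, p=30, q=7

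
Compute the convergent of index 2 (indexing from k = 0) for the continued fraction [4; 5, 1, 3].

25/6

Using pₖ = aₖpₖ₋₁ + pₖ₋₂, qₖ = aₖqₖ₋₁ + qₖ₋₂ (with p₋₁=1, p₋₂=0, q₋₁=0, q₋₂=1):
  k=0: a=4, p=4, q=1
  k=1: a=5, p=21, q=5
  k=2: a=1, p=25, q=6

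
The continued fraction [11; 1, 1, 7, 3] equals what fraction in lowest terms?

Using pₖ = aₖpₖ₋₁ + pₖ₋₂ and qₖ = aₖqₖ₋₁ + qₖ₋₂:
  k=0: a=11, p=11, q=1
  k=1: a=1, p=12, q=1
  k=2: a=1, p=23, q=2
  k=3: a=7, p=173, q=15
  k=4: a=3, p=542, q=47

542/47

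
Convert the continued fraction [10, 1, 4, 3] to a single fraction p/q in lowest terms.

Fold from the inside: start with 3/1.
  4 + 1/3 = 13/3
  1 + 3/13 = 16/13
  10 + 13/16 = 173/16

173/16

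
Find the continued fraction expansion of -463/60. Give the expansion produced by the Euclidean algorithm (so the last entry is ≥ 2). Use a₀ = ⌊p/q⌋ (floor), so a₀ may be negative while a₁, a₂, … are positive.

-463 = -8×60 + 17
60 = 3×17 + 9
17 = 1×9 + 8
9 = 1×8 + 1
8 = 8×1 + 0  (stop)
So -463/60 = [-8; 3, 1, 1, 8].

[-8; 3, 1, 1, 8]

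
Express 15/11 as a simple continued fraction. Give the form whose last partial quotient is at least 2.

[1; 2, 1, 3]

15 = 1·11 + 4
11 = 2·4 + 3
4 = 1·3 + 1
3 = 3·1 + 0  (stop)
So 15/11 = [1; 2, 1, 3].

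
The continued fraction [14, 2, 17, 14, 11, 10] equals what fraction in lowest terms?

Fold from the inside: start with 10/1.
  11 + 1/10 = 111/10
  14 + 10/111 = 1564/111
  17 + 111/1564 = 26699/1564
  2 + 1564/26699 = 54962/26699
  14 + 26699/54962 = 796167/54962

796167/54962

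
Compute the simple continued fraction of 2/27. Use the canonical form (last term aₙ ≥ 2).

[0; 13, 2]

2 = 0·27 + 2
27 = 13·2 + 1
2 = 2·1 + 0  (stop)
So 2/27 = [0; 13, 2].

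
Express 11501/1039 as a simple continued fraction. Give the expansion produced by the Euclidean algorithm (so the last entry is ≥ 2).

11501 = 11·1039 + 72
1039 = 14·72 + 31
72 = 2·31 + 10
31 = 3·10 + 1
10 = 10·1 + 0  (stop)
So 11501/1039 = [11; 14, 2, 3, 10].

[11; 14, 2, 3, 10]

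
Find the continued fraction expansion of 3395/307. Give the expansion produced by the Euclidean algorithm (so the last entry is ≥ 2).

3395 = 11*307 + 18
307 = 17*18 + 1
18 = 18*1 + 0  (stop)
So 3395/307 = [11; 17, 18].

[11; 17, 18]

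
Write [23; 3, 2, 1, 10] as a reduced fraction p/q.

Fold from the inside: start with 10/1.
  1 + 1/10 = 11/10
  2 + 10/11 = 32/11
  3 + 11/32 = 107/32
  23 + 32/107 = 2493/107

2493/107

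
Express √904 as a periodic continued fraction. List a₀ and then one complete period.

a₀ = ⌊√904⌋ = 30.
With m₀=0, d₀=1 and mₖ₊₁ = dₖaₖ − mₖ, dₖ₊₁ = (n − mₖ₊₁²)/dₖ, aₖ₊₁ = ⌊(a₀+mₖ₊₁)/dₖ₊₁⌋:
  k=1: m=30, d=4, a=15
  k=2: m=30, d=1, a=60
d=1 and a=2a₀=60 at k=2, so the next step gives (m, d) = (30, 4) again — its k=1 value — and the period has length 2.

[30; 15, 60]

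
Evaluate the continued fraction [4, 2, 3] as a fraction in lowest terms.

31/7

Using pₖ = aₖpₖ₋₁ + pₖ₋₂ and qₖ = aₖqₖ₋₁ + qₖ₋₂:
  k=0: a=4, p=4, q=1
  k=1: a=2, p=9, q=2
  k=2: a=3, p=31, q=7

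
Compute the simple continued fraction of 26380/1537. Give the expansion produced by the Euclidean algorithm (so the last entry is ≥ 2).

26380 = 17·1537 + 251
1537 = 6·251 + 31
251 = 8·31 + 3
31 = 10·3 + 1
3 = 3·1 + 0  (stop)
So 26380/1537 = [17; 6, 8, 10, 3].

[17; 6, 8, 10, 3]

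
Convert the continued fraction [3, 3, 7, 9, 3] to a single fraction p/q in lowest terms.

2074/625

Using pₖ = aₖpₖ₋₁ + pₖ₋₂ and qₖ = aₖqₖ₋₁ + qₖ₋₂:
  k=0: a=3, p=3, q=1
  k=1: a=3, p=10, q=3
  k=2: a=7, p=73, q=22
  k=3: a=9, p=667, q=201
  k=4: a=3, p=2074, q=625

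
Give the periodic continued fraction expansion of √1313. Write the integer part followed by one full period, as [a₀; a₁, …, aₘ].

a₀ = ⌊√1313⌋ = 36.

[36; 4, 4, 72]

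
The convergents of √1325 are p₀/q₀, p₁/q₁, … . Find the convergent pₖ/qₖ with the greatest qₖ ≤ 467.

√1325 = [36; 2, 2, 72, …] (period length 3).
Convergents:
  p_0/q_0 = 36/1
  p_1/q_1 = 73/2
  p_2/q_2 = 182/5
  p_3/q_3 = 13177/362
  p_4/q_4 = 26536/729
q_3 = 362 ≤ 467 < 729 = q_4, so the answer is 13177/362.

13177/362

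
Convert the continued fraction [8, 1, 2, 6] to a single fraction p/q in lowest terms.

Fold from the inside: start with 6/1.
  2 + 1/6 = 13/6
  1 + 6/13 = 19/13
  8 + 13/19 = 165/19

165/19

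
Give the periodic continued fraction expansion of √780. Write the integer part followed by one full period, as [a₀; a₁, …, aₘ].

[27; 1, 12, 1, 54]

a₀ = ⌊√780⌋ = 27.
With m₀=0, d₀=1 and mₖ₊₁ = dₖaₖ − mₖ, dₖ₊₁ = (n − mₖ₊₁²)/dₖ, aₖ₊₁ = ⌊(a₀+mₖ₊₁)/dₖ₊₁⌋:
  k=1: m=27, d=51, a=1
  k=2: m=24, d=4, a=12
  k=3: m=24, d=51, a=1
  k=4: m=27, d=1, a=54
d=1 and a=2a₀=54 at k=4, so the next step gives (m, d) = (27, 51) again — its k=1 value — and the period has length 4.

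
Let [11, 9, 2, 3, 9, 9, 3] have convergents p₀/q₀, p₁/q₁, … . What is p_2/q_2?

211/19

Using pₖ = aₖpₖ₋₁ + pₖ₋₂, qₖ = aₖqₖ₋₁ + qₖ₋₂ (with p₋₁=1, p₋₂=0, q₋₁=0, q₋₂=1):
  k=0: a=11, p=11, q=1
  k=1: a=9, p=100, q=9
  k=2: a=2, p=211, q=19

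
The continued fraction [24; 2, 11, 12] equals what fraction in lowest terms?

Using pₖ = aₖpₖ₋₁ + pₖ₋₂ and qₖ = aₖqₖ₋₁ + qₖ₋₂:
  k=0: a=24, p=24, q=1
  k=1: a=2, p=49, q=2
  k=2: a=11, p=563, q=23
  k=3: a=12, p=6805, q=278

6805/278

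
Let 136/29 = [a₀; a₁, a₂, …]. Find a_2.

2

136 = 4·29 + 20   →  a_0 = 4
29 = 1·20 + 9   →  a_1 = 1
20 = 2·9 + 2   →  a_2 = 2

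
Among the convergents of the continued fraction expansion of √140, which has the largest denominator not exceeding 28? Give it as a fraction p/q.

71/6

√140 = [11; 1, 4, 1, 22, …] (period length 4).
Convergents:
  p_0/q_0 = 11/1
  p_1/q_1 = 12/1
  p_2/q_2 = 59/5
  p_3/q_3 = 71/6
  p_4/q_4 = 1621/137
q_3 = 6 ≤ 28 < 137 = q_4, so the answer is 71/6.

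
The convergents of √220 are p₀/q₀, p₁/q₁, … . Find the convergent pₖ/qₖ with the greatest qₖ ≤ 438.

√220 = [14; 1, 4, 1, 28, …] (period length 4).
Convergents:
  p_0/q_0 = 14/1
  p_1/q_1 = 15/1
  p_2/q_2 = 74/5
  p_3/q_3 = 89/6
  p_4/q_4 = 2566/173
  p_5/q_5 = 2655/179
  p_6/q_6 = 13186/889
q_5 = 179 ≤ 438 < 889 = q_6, so the answer is 2655/179.

2655/179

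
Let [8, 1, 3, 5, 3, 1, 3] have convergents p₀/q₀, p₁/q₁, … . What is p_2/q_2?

Using pₖ = aₖpₖ₋₁ + pₖ₋₂, qₖ = aₖqₖ₋₁ + qₖ₋₂ (with p₋₁=1, p₋₂=0, q₋₁=0, q₋₂=1):
  k=0: a=8, p=8, q=1
  k=1: a=1, p=9, q=1
  k=2: a=3, p=35, q=4

35/4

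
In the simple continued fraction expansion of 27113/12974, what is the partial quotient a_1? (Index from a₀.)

27113 = 2·12974 + 1165   →  a_0 = 2
12974 = 11·1165 + 159   →  a_1 = 11

11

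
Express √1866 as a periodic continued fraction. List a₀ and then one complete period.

[43; 5, 14, 5, 86]

a₀ = ⌊√1866⌋ = 43.
With m₀=0, d₀=1 and mₖ₊₁ = dₖaₖ − mₖ, dₖ₊₁ = (n − mₖ₊₁²)/dₖ, aₖ₊₁ = ⌊(a₀+mₖ₊₁)/dₖ₊₁⌋:
  k=1: m=43, d=17, a=5
  k=2: m=42, d=6, a=14
  k=3: m=42, d=17, a=5
  k=4: m=43, d=1, a=86
d=1 and a=2a₀=86 at k=4, so the next step gives (m, d) = (43, 17) again — its k=1 value — and the period has length 4.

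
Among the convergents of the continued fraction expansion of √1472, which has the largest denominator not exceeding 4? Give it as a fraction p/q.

√1472 = [38; 2, 1, 2, 1, 2, 76, …] (period length 6).
Convergents:
  p_0/q_0 = 38/1
  p_1/q_1 = 77/2
  p_2/q_2 = 115/3
  p_3/q_3 = 307/8
q_2 = 3 ≤ 4 < 8 = q_3, so the answer is 115/3.

115/3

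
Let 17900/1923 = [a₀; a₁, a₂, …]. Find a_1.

3

17900 = 9·1923 + 593   →  a_0 = 9
1923 = 3·593 + 144   →  a_1 = 3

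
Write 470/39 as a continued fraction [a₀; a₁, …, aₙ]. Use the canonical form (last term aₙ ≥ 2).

470 = 12×39 + 2
39 = 19×2 + 1
2 = 2×1 + 0  (stop)
So 470/39 = [12; 19, 2].

[12; 19, 2]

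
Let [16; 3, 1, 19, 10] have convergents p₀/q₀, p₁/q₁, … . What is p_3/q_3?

Using pₖ = aₖpₖ₋₁ + pₖ₋₂, qₖ = aₖqₖ₋₁ + qₖ₋₂ (with p₋₁=1, p₋₂=0, q₋₁=0, q₋₂=1):
  k=0: a=16, p=16, q=1
  k=1: a=3, p=49, q=3
  k=2: a=1, p=65, q=4
  k=3: a=19, p=1284, q=79

1284/79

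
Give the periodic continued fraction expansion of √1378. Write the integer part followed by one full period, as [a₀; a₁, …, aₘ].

a₀ = ⌊√1378⌋ = 37.
With m₀=0, d₀=1 and mₖ₊₁ = dₖaₖ − mₖ, dₖ₊₁ = (n − mₖ₊₁²)/dₖ, aₖ₊₁ = ⌊(a₀+mₖ₊₁)/dₖ₊₁⌋:
  k=1: m=37, d=9, a=8
  k=2: m=35, d=17, a=4
  k=3: m=33, d=17, a=4
  k=4: m=35, d=9, a=8
  k=5: m=37, d=1, a=74
d=1 and a=2a₀=74 at k=5, so the next step gives (m, d) = (37, 9) again — its k=1 value — and the period has length 5.

[37; 8, 4, 4, 8, 74]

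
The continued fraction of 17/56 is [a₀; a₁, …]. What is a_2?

3

17 = 0·56 + 17   →  a_0 = 0
56 = 3·17 + 5   →  a_1 = 3
17 = 3·5 + 2   →  a_2 = 3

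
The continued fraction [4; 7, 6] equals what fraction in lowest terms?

178/43

Using pₖ = aₖpₖ₋₁ + pₖ₋₂ and qₖ = aₖqₖ₋₁ + qₖ₋₂:
  k=0: a=4, p=4, q=1
  k=1: a=7, p=29, q=7
  k=2: a=6, p=178, q=43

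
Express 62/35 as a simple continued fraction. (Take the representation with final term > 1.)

62 = 1·35 + 27
35 = 1·27 + 8
27 = 3·8 + 3
8 = 2·3 + 2
3 = 1·2 + 1
2 = 2·1 + 0  (stop)
So 62/35 = [1; 1, 3, 2, 1, 2].

[1; 1, 3, 2, 1, 2]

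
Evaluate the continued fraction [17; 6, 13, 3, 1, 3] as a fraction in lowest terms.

20752/1209

Fold from the inside: start with 3/1.
  1 + 1/3 = 4/3
  3 + 3/4 = 15/4
  13 + 4/15 = 199/15
  6 + 15/199 = 1209/199
  17 + 199/1209 = 20752/1209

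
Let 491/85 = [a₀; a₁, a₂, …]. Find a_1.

491 = 5·85 + 66   →  a_0 = 5
85 = 1·66 + 19   →  a_1 = 1

1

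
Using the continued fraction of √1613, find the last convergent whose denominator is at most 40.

√1613 = [40; 6, 6, 80, …] (period length 3).
Convergents:
  p_0/q_0 = 40/1
  p_1/q_1 = 241/6
  p_2/q_2 = 1486/37
  p_3/q_3 = 119121/2966
q_2 = 37 ≤ 40 < 2966 = q_3, so the answer is 1486/37.

1486/37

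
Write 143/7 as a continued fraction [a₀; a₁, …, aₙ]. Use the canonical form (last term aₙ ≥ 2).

[20; 2, 3]

143 = 20×7 + 3
7 = 2×3 + 1
3 = 3×1 + 0  (stop)
So 143/7 = [20; 2, 3].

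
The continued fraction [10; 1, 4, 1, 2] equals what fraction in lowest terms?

Using pₖ = aₖpₖ₋₁ + pₖ₋₂ and qₖ = aₖqₖ₋₁ + qₖ₋₂:
  k=0: a=10, p=10, q=1
  k=1: a=1, p=11, q=1
  k=2: a=4, p=54, q=5
  k=3: a=1, p=65, q=6
  k=4: a=2, p=184, q=17

184/17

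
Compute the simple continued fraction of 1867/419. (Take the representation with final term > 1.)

[4; 2, 5, 6, 6]

1867 = 4*419 + 191
419 = 2*191 + 37
191 = 5*37 + 6
37 = 6*6 + 1
6 = 6*1 + 0  (stop)
So 1867/419 = [4; 2, 5, 6, 6].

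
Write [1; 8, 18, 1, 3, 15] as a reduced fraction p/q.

10357/9213

Using pₖ = aₖpₖ₋₁ + pₖ₋₂ and qₖ = aₖqₖ₋₁ + qₖ₋₂:
  k=0: a=1, p=1, q=1
  k=1: a=8, p=9, q=8
  k=2: a=18, p=163, q=145
  k=3: a=1, p=172, q=153
  k=4: a=3, p=679, q=604
  k=5: a=15, p=10357, q=9213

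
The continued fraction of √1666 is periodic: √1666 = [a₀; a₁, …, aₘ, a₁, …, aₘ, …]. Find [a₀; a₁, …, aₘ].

[40; 1, 4, 2, 4, 1, 80]

a₀ = ⌊√1666⌋ = 40.
With m₀=0, d₀=1 and mₖ₊₁ = dₖaₖ − mₖ, dₖ₊₁ = (n − mₖ₊₁²)/dₖ, aₖ₊₁ = ⌊(a₀+mₖ₊₁)/dₖ₊₁⌋:
  k=1: m=40, d=66, a=1
  k=2: m=26, d=15, a=4
  k=3: m=34, d=34, a=2
  k=4: m=34, d=15, a=4
  k=5: m=26, d=66, a=1
  k=6: m=40, d=1, a=80
d=1 and a=2a₀=80 at k=6, so the next step gives (m, d) = (40, 66) again — its k=1 value — and the period has length 6.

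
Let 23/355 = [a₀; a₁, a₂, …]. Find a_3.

23 = 0·355 + 23   →  a_0 = 0
355 = 15·23 + 10   →  a_1 = 15
23 = 2·10 + 3   →  a_2 = 2
10 = 3·3 + 1   →  a_3 = 3

3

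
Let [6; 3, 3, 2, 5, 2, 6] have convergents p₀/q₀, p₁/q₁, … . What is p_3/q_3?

Using pₖ = aₖpₖ₋₁ + pₖ₋₂, qₖ = aₖqₖ₋₁ + qₖ₋₂ (with p₋₁=1, p₋₂=0, q₋₁=0, q₋₂=1):
  k=0: a=6, p=6, q=1
  k=1: a=3, p=19, q=3
  k=2: a=3, p=63, q=10
  k=3: a=2, p=145, q=23

145/23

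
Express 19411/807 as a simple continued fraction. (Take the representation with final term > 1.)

[24; 18, 1, 3, 3, 3]

19411 = 24·807 + 43
807 = 18·43 + 33
43 = 1·33 + 10
33 = 3·10 + 3
10 = 3·3 + 1
3 = 3·1 + 0  (stop)
So 19411/807 = [24; 18, 1, 3, 3, 3].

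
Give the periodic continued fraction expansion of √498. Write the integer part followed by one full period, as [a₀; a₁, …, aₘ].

[22; 3, 6, 22, 6, 3, 44]

a₀ = ⌊√498⌋ = 22.
With m₀=0, d₀=1 and mₖ₊₁ = dₖaₖ − mₖ, dₖ₊₁ = (n − mₖ₊₁²)/dₖ, aₖ₊₁ = ⌊(a₀+mₖ₊₁)/dₖ₊₁⌋:
  k=1: m=22, d=14, a=3
  k=2: m=20, d=7, a=6
  k=3: m=22, d=2, a=22
  k=4: m=22, d=7, a=6
  k=5: m=20, d=14, a=3
  k=6: m=22, d=1, a=44
d=1 and a=2a₀=44 at k=6, so the next step gives (m, d) = (22, 14) again — its k=1 value — and the period has length 6.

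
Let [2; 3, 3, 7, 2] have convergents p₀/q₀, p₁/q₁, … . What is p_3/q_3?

168/73

Using pₖ = aₖpₖ₋₁ + pₖ₋₂, qₖ = aₖqₖ₋₁ + qₖ₋₂ (with p₋₁=1, p₋₂=0, q₋₁=0, q₋₂=1):
  k=0: a=2, p=2, q=1
  k=1: a=3, p=7, q=3
  k=2: a=3, p=23, q=10
  k=3: a=7, p=168, q=73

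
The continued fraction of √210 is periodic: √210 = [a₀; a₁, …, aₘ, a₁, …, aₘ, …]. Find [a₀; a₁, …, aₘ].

[14; 2, 28]

a₀ = ⌊√210⌋ = 14.
With m₀=0, d₀=1 and mₖ₊₁ = dₖaₖ − mₖ, dₖ₊₁ = (n − mₖ₊₁²)/dₖ, aₖ₊₁ = ⌊(a₀+mₖ₊₁)/dₖ₊₁⌋:
  k=1: m=14, d=14, a=2
  k=2: m=14, d=1, a=28
d=1 and a=2a₀=28 at k=2, so the next step gives (m, d) = (14, 14) again — its k=1 value — and the period has length 2.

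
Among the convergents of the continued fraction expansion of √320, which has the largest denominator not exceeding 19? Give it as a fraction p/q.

161/9

√320 = [17; 1, 7, 1, 34, …] (period length 4).
Convergents:
  p_0/q_0 = 17/1
  p_1/q_1 = 18/1
  p_2/q_2 = 143/8
  p_3/q_3 = 161/9
  p_4/q_4 = 5617/314
q_3 = 9 ≤ 19 < 314 = q_4, so the answer is 161/9.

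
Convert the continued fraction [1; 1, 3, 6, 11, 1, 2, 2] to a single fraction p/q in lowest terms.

Using pₖ = aₖpₖ₋₁ + pₖ₋₂ and qₖ = aₖqₖ₋₁ + qₖ₋₂:
  k=0: a=1, p=1, q=1
  k=1: a=1, p=2, q=1
  k=2: a=3, p=7, q=4
  k=3: a=6, p=44, q=25
  k=4: a=11, p=491, q=279
  k=5: a=1, p=535, q=304
  k=6: a=2, p=1561, q=887
  k=7: a=2, p=3657, q=2078

3657/2078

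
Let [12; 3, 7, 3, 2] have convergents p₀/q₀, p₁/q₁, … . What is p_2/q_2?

Using pₖ = aₖpₖ₋₁ + pₖ₋₂, qₖ = aₖqₖ₋₁ + qₖ₋₂ (with p₋₁=1, p₋₂=0, q₋₁=0, q₋₂=1):
  k=0: a=12, p=12, q=1
  k=1: a=3, p=37, q=3
  k=2: a=7, p=271, q=22

271/22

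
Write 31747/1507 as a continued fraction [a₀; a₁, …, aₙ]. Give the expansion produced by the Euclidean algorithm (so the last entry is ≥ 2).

[21; 15, 14, 3, 2]

31747 = 21·1507 + 100
1507 = 15·100 + 7
100 = 14·7 + 2
7 = 3·2 + 1
2 = 2·1 + 0  (stop)
So 31747/1507 = [21; 15, 14, 3, 2].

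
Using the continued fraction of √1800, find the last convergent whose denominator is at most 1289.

√1800 = [42; 2, 2, 1, 8, 1, 2, 2, 84, …] (period length 8).
Convergents:
  p_0/q_0 = 42/1
  p_1/q_1 = 85/2
  p_2/q_2 = 212/5
  p_3/q_3 = 297/7
  p_4/q_4 = 2588/61
  p_5/q_5 = 2885/68
  p_6/q_6 = 8358/197
  p_7/q_7 = 19601/462
  p_8/q_8 = 1654842/39005
q_7 = 462 ≤ 1289 < 39005 = q_8, so the answer is 19601/462.

19601/462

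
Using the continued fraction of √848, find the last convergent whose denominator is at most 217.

2417/83

√848 = [29; 8, 3, 3, 3, 8, 58, …] (period length 6).
Convergents:
  p_0/q_0 = 29/1
  p_1/q_1 = 233/8
  p_2/q_2 = 728/25
  p_3/q_3 = 2417/83
  p_4/q_4 = 7979/274
q_3 = 83 ≤ 217 < 274 = q_4, so the answer is 2417/83.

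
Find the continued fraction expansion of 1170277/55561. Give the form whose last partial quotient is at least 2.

[21; 15, 1, 8, 3, 10, 12]

1170277 = 21×55561 + 3496
55561 = 15×3496 + 3121
3496 = 1×3121 + 375
3121 = 8×375 + 121
375 = 3×121 + 12
121 = 10×12 + 1
12 = 12×1 + 0  (stop)
So 1170277/55561 = [21; 15, 1, 8, 3, 10, 12].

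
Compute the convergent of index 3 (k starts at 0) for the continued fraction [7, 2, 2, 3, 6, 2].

126/17

Using pₖ = aₖpₖ₋₁ + pₖ₋₂, qₖ = aₖqₖ₋₁ + qₖ₋₂ (with p₋₁=1, p₋₂=0, q₋₁=0, q₋₂=1):
  k=0: a=7, p=7, q=1
  k=1: a=2, p=15, q=2
  k=2: a=2, p=37, q=5
  k=3: a=3, p=126, q=17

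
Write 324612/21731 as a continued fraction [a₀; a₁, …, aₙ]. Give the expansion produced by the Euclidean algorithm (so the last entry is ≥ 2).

[14; 1, 15, 16, 3, 3, 8]

324612 = 14·21731 + 20378
21731 = 1·20378 + 1353
20378 = 15·1353 + 83
1353 = 16·83 + 25
83 = 3·25 + 8
25 = 3·8 + 1
8 = 8·1 + 0  (stop)
So 324612/21731 = [14; 1, 15, 16, 3, 3, 8].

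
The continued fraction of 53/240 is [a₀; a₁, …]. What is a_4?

53 = 0·240 + 53   →  a_0 = 0
240 = 4·53 + 28   →  a_1 = 4
53 = 1·28 + 25   →  a_2 = 1
28 = 1·25 + 3   →  a_3 = 1
25 = 8·3 + 1   →  a_4 = 8

8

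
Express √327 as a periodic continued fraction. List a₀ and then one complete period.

a₀ = ⌊√327⌋ = 18.
With m₀=0, d₀=1 and mₖ₊₁ = dₖaₖ − mₖ, dₖ₊₁ = (n − mₖ₊₁²)/dₖ, aₖ₊₁ = ⌊(a₀+mₖ₊₁)/dₖ₊₁⌋:
  k=1: m=18, d=3, a=12
  k=2: m=18, d=1, a=36
d=1 and a=2a₀=36 at k=2, so the next step gives (m, d) = (18, 3) again — its k=1 value — and the period has length 2.

[18; 12, 36]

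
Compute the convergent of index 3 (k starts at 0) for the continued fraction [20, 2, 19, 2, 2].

Using pₖ = aₖpₖ₋₁ + pₖ₋₂, qₖ = aₖqₖ₋₁ + qₖ₋₂ (with p₋₁=1, p₋₂=0, q₋₁=0, q₋₂=1):
  k=0: a=20, p=20, q=1
  k=1: a=2, p=41, q=2
  k=2: a=19, p=799, q=39
  k=3: a=2, p=1639, q=80

1639/80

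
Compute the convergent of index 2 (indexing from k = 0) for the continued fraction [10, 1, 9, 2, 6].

109/10

Using pₖ = aₖpₖ₋₁ + pₖ₋₂, qₖ = aₖqₖ₋₁ + qₖ₋₂ (with p₋₁=1, p₋₂=0, q₋₁=0, q₋₂=1):
  k=0: a=10, p=10, q=1
  k=1: a=1, p=11, q=1
  k=2: a=9, p=109, q=10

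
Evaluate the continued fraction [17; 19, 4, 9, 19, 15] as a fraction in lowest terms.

3492021/204787

Using pₖ = aₖpₖ₋₁ + pₖ₋₂ and qₖ = aₖqₖ₋₁ + qₖ₋₂:
  k=0: a=17, p=17, q=1
  k=1: a=19, p=324, q=19
  k=2: a=4, p=1313, q=77
  k=3: a=9, p=12141, q=712
  k=4: a=19, p=231992, q=13605
  k=5: a=15, p=3492021, q=204787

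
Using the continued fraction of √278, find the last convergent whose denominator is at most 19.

√278 = [16; 1, 2, 16, 2, 1, 32, …] (period length 6).
Convergents:
  p_0/q_0 = 16/1
  p_1/q_1 = 17/1
  p_2/q_2 = 50/3
  p_3/q_3 = 817/49
q_2 = 3 ≤ 19 < 49 = q_3, so the answer is 50/3.

50/3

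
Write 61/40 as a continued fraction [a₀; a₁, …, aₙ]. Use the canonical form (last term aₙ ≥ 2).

61 = 1×40 + 21
40 = 1×21 + 19
21 = 1×19 + 2
19 = 9×2 + 1
2 = 2×1 + 0  (stop)
So 61/40 = [1; 1, 1, 9, 2].

[1; 1, 1, 9, 2]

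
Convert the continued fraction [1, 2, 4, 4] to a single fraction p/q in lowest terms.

Fold from the inside: start with 4/1.
  4 + 1/4 = 17/4
  2 + 4/17 = 38/17
  1 + 17/38 = 55/38

55/38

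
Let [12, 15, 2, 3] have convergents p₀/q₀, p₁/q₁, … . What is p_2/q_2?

Using pₖ = aₖpₖ₋₁ + pₖ₋₂, qₖ = aₖqₖ₋₁ + qₖ₋₂ (with p₋₁=1, p₋₂=0, q₋₁=0, q₋₂=1):
  k=0: a=12, p=12, q=1
  k=1: a=15, p=181, q=15
  k=2: a=2, p=374, q=31

374/31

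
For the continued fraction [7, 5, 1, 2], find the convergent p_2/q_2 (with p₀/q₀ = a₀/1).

43/6

Using pₖ = aₖpₖ₋₁ + pₖ₋₂, qₖ = aₖqₖ₋₁ + qₖ₋₂ (with p₋₁=1, p₋₂=0, q₋₁=0, q₋₂=1):
  k=0: a=7, p=7, q=1
  k=1: a=5, p=36, q=5
  k=2: a=1, p=43, q=6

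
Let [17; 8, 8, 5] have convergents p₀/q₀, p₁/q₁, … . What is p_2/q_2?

1113/65

Using pₖ = aₖpₖ₋₁ + pₖ₋₂, qₖ = aₖqₖ₋₁ + qₖ₋₂ (with p₋₁=1, p₋₂=0, q₋₁=0, q₋₂=1):
  k=0: a=17, p=17, q=1
  k=1: a=8, p=137, q=8
  k=2: a=8, p=1113, q=65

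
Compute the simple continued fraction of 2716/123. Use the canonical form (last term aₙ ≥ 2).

2716 = 22·123 + 10
123 = 12·10 + 3
10 = 3·3 + 1
3 = 3·1 + 0  (stop)
So 2716/123 = [22; 12, 3, 3].

[22; 12, 3, 3]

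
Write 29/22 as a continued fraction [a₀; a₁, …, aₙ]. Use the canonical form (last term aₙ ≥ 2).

29 = 1*22 + 7
22 = 3*7 + 1
7 = 7*1 + 0  (stop)
So 29/22 = [1; 3, 7].

[1; 3, 7]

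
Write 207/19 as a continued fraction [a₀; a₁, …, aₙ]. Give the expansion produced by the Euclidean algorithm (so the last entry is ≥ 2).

[10; 1, 8, 2]

207 = 10×19 + 17
19 = 1×17 + 2
17 = 8×2 + 1
2 = 2×1 + 0  (stop)
So 207/19 = [10; 1, 8, 2].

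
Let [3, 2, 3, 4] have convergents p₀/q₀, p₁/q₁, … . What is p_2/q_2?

Using pₖ = aₖpₖ₋₁ + pₖ₋₂, qₖ = aₖqₖ₋₁ + qₖ₋₂ (with p₋₁=1, p₋₂=0, q₋₁=0, q₋₂=1):
  k=0: a=3, p=3, q=1
  k=1: a=2, p=7, q=2
  k=2: a=3, p=24, q=7

24/7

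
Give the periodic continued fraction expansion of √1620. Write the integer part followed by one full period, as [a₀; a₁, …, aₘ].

a₀ = ⌊√1620⌋ = 40.

[40; 4, 80]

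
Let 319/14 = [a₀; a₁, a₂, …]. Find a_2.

3

319 = 22·14 + 11   →  a_0 = 22
14 = 1·11 + 3   →  a_1 = 1
11 = 3·3 + 2   →  a_2 = 3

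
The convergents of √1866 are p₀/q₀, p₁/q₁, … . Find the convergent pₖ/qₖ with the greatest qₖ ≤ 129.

3067/71

√1866 = [43; 5, 14, 5, 86, …] (period length 4).
Convergents:
  p_0/q_0 = 43/1
  p_1/q_1 = 216/5
  p_2/q_2 = 3067/71
  p_3/q_3 = 15551/360
q_2 = 71 ≤ 129 < 360 = q_3, so the answer is 3067/71.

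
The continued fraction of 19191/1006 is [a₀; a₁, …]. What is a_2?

19191 = 19·1006 + 77   →  a_0 = 19
1006 = 13·77 + 5   →  a_1 = 13
77 = 15·5 + 2   →  a_2 = 15

15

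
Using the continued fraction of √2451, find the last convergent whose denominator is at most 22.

√2451 = [49; 1, 1, 32, 1, 1, 98, …] (period length 6).
Convergents:
  p_0/q_0 = 49/1
  p_1/q_1 = 50/1
  p_2/q_2 = 99/2
  p_3/q_3 = 3218/65
q_2 = 2 ≤ 22 < 65 = q_3, so the answer is 99/2.

99/2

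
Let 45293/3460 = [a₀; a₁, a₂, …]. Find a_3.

2

45293 = 13·3460 + 313   →  a_0 = 13
3460 = 11·313 + 17   →  a_1 = 11
313 = 18·17 + 7   →  a_2 = 18
17 = 2·7 + 3   →  a_3 = 2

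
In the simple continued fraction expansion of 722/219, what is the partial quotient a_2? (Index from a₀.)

2

722 = 3·219 + 65   →  a_0 = 3
219 = 3·65 + 24   →  a_1 = 3
65 = 2·24 + 17   →  a_2 = 2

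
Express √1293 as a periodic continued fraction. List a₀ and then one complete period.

[35; 1, 22, 1, 70]

a₀ = ⌊√1293⌋ = 35.
With m₀=0, d₀=1 and mₖ₊₁ = dₖaₖ − mₖ, dₖ₊₁ = (n − mₖ₊₁²)/dₖ, aₖ₊₁ = ⌊(a₀+mₖ₊₁)/dₖ₊₁⌋:
  k=1: m=35, d=68, a=1
  k=2: m=33, d=3, a=22
  k=3: m=33, d=68, a=1
  k=4: m=35, d=1, a=70
d=1 and a=2a₀=70 at k=4, so the next step gives (m, d) = (35, 68) again — its k=1 value — and the period has length 4.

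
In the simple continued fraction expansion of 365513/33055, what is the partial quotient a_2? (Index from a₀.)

365513 = 11·33055 + 1908   →  a_0 = 11
33055 = 17·1908 + 619   →  a_1 = 17
1908 = 3·619 + 51   →  a_2 = 3

3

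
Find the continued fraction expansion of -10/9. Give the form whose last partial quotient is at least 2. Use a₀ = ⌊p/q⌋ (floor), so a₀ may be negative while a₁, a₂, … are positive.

-10 = -2×9 + 8
9 = 1×8 + 1
8 = 8×1 + 0  (stop)
So -10/9 = [-2; 1, 8].

[-2; 1, 8]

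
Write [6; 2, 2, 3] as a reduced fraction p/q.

109/17

Fold from the inside: start with 3/1.
  2 + 1/3 = 7/3
  2 + 3/7 = 17/7
  6 + 7/17 = 109/17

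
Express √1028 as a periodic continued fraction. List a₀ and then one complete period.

[32; 16, 64]

a₀ = ⌊√1028⌋ = 32.
With m₀=0, d₀=1 and mₖ₊₁ = dₖaₖ − mₖ, dₖ₊₁ = (n − mₖ₊₁²)/dₖ, aₖ₊₁ = ⌊(a₀+mₖ₊₁)/dₖ₊₁⌋:
  k=1: m=32, d=4, a=16
  k=2: m=32, d=1, a=64
d=1 and a=2a₀=64 at k=2, so the next step gives (m, d) = (32, 4) again — its k=1 value — and the period has length 2.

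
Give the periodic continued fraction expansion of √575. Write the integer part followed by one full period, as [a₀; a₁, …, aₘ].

a₀ = ⌊√575⌋ = 23.
With m₀=0, d₀=1 and mₖ₊₁ = dₖaₖ − mₖ, dₖ₊₁ = (n − mₖ₊₁²)/dₖ, aₖ₊₁ = ⌊(a₀+mₖ₊₁)/dₖ₊₁⌋:
  k=1: m=23, d=46, a=1
  k=2: m=23, d=1, a=46
d=1 and a=2a₀=46 at k=2, so the next step gives (m, d) = (23, 46) again — its k=1 value — and the period has length 2.

[23; 1, 46]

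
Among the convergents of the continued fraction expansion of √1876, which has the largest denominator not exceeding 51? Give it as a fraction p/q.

693/16

√1876 = [43; 3, 5, 12, 5, 3, 86, …] (period length 6).
Convergents:
  p_0/q_0 = 43/1
  p_1/q_1 = 130/3
  p_2/q_2 = 693/16
  p_3/q_3 = 8446/195
q_2 = 16 ≤ 51 < 195 = q_3, so the answer is 693/16.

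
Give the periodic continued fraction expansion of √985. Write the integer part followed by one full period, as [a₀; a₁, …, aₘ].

[31; 2, 1, 1, 2, 62]

a₀ = ⌊√985⌋ = 31.
With m₀=0, d₀=1 and mₖ₊₁ = dₖaₖ − mₖ, dₖ₊₁ = (n − mₖ₊₁²)/dₖ, aₖ₊₁ = ⌊(a₀+mₖ₊₁)/dₖ₊₁⌋:
  k=1: m=31, d=24, a=2
  k=2: m=17, d=29, a=1
  k=3: m=12, d=29, a=1
  k=4: m=17, d=24, a=2
  k=5: m=31, d=1, a=62
d=1 and a=2a₀=62 at k=5, so the next step gives (m, d) = (31, 24) again — its k=1 value — and the period has length 5.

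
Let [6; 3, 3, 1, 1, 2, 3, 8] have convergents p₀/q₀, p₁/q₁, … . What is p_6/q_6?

Using pₖ = aₖpₖ₋₁ + pₖ₋₂, qₖ = aₖqₖ₋₁ + qₖ₋₂ (with p₋₁=1, p₋₂=0, q₋₁=0, q₋₂=1):
  k=0: a=6, p=6, q=1
  k=1: a=3, p=19, q=3
  k=2: a=3, p=63, q=10
  k=3: a=1, p=82, q=13
  k=4: a=1, p=145, q=23
  k=5: a=2, p=372, q=59
  k=6: a=3, p=1261, q=200

1261/200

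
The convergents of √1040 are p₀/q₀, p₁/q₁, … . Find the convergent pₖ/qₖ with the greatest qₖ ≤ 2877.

33281/1032

√1040 = [32; 4, 64, …] (period length 2).
Convergents:
  p_0/q_0 = 32/1
  p_1/q_1 = 129/4
  p_2/q_2 = 8288/257
  p_3/q_3 = 33281/1032
  p_4/q_4 = 2138272/66305
q_3 = 1032 ≤ 2877 < 66305 = q_4, so the answer is 33281/1032.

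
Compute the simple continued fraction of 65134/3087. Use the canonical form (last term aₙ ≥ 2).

65134 = 21*3087 + 307
3087 = 10*307 + 17
307 = 18*17 + 1
17 = 17*1 + 0  (stop)
So 65134/3087 = [21; 10, 18, 17].

[21; 10, 18, 17]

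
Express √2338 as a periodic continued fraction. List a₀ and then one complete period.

[48; 2, 1, 5, 48, 5, 1, 2, 96]

a₀ = ⌊√2338⌋ = 48.
With m₀=0, d₀=1 and mₖ₊₁ = dₖaₖ − mₖ, dₖ₊₁ = (n − mₖ₊₁²)/dₖ, aₖ₊₁ = ⌊(a₀+mₖ₊₁)/dₖ₊₁⌋:
  k=1: m=48, d=34, a=2
  k=2: m=20, d=57, a=1
  k=3: m=37, d=17, a=5
  k=4: m=48, d=2, a=48
  k=5: m=48, d=17, a=5
  k=6: m=37, d=57, a=1
  k=7: m=20, d=34, a=2
  k=8: m=48, d=1, a=96
d=1 and a=2a₀=96 at k=8, so the next step gives (m, d) = (48, 34) again — its k=1 value — and the period has length 8.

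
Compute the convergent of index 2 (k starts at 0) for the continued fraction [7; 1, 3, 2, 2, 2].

31/4

Using pₖ = aₖpₖ₋₁ + pₖ₋₂, qₖ = aₖqₖ₋₁ + qₖ₋₂ (with p₋₁=1, p₋₂=0, q₋₁=0, q₋₂=1):
  k=0: a=7, p=7, q=1
  k=1: a=1, p=8, q=1
  k=2: a=3, p=31, q=4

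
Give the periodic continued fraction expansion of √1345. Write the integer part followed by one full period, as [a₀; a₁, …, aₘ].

[36; 1, 2, 14, 2, 1, 72]

a₀ = ⌊√1345⌋ = 36.
With m₀=0, d₀=1 and mₖ₊₁ = dₖaₖ − mₖ, dₖ₊₁ = (n − mₖ₊₁²)/dₖ, aₖ₊₁ = ⌊(a₀+mₖ₊₁)/dₖ₊₁⌋:
  k=1: m=36, d=49, a=1
  k=2: m=13, d=24, a=2
  k=3: m=35, d=5, a=14
  k=4: m=35, d=24, a=2
  k=5: m=13, d=49, a=1
  k=6: m=36, d=1, a=72
d=1 and a=2a₀=72 at k=6, so the next step gives (m, d) = (36, 49) again — its k=1 value — and the period has length 6.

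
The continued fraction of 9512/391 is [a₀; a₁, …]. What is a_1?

9512 = 24·391 + 128   →  a_0 = 24
391 = 3·128 + 7   →  a_1 = 3

3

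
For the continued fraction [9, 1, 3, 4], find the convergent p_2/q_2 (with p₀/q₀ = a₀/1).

Using pₖ = aₖpₖ₋₁ + pₖ₋₂, qₖ = aₖqₖ₋₁ + qₖ₋₂ (with p₋₁=1, p₋₂=0, q₋₁=0, q₋₂=1):
  k=0: a=9, p=9, q=1
  k=1: a=1, p=10, q=1
  k=2: a=3, p=39, q=4

39/4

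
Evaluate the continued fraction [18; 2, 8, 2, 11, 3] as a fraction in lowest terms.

23552/1275

Using pₖ = aₖpₖ₋₁ + pₖ₋₂ and qₖ = aₖqₖ₋₁ + qₖ₋₂:
  k=0: a=18, p=18, q=1
  k=1: a=2, p=37, q=2
  k=2: a=8, p=314, q=17
  k=3: a=2, p=665, q=36
  k=4: a=11, p=7629, q=413
  k=5: a=3, p=23552, q=1275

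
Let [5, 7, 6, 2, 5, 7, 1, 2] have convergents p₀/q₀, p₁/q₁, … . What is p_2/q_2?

Using pₖ = aₖpₖ₋₁ + pₖ₋₂, qₖ = aₖqₖ₋₁ + qₖ₋₂ (with p₋₁=1, p₋₂=0, q₋₁=0, q₋₂=1):
  k=0: a=5, p=5, q=1
  k=1: a=7, p=36, q=7
  k=2: a=6, p=221, q=43

221/43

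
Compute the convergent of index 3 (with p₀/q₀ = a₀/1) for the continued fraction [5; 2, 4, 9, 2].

452/83

Using pₖ = aₖpₖ₋₁ + pₖ₋₂, qₖ = aₖqₖ₋₁ + qₖ₋₂ (with p₋₁=1, p₋₂=0, q₋₁=0, q₋₂=1):
  k=0: a=5, p=5, q=1
  k=1: a=2, p=11, q=2
  k=2: a=4, p=49, q=9
  k=3: a=9, p=452, q=83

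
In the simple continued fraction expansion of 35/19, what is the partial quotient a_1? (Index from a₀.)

1

35 = 1·19 + 16   →  a_0 = 1
19 = 1·16 + 3   →  a_1 = 1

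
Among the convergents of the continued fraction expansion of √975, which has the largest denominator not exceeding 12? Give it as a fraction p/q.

√975 = [31; 4, 2, 4, 62, …] (period length 4).
Convergents:
  p_0/q_0 = 31/1
  p_1/q_1 = 125/4
  p_2/q_2 = 281/9
  p_3/q_3 = 1249/40
q_2 = 9 ≤ 12 < 40 = q_3, so the answer is 281/9.

281/9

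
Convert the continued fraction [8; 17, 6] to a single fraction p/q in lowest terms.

Fold from the inside: start with 6/1.
  17 + 1/6 = 103/6
  8 + 6/103 = 830/103

830/103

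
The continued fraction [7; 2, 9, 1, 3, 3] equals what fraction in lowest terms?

Using pₖ = aₖpₖ₋₁ + pₖ₋₂ and qₖ = aₖqₖ₋₁ + qₖ₋₂:
  k=0: a=7, p=7, q=1
  k=1: a=2, p=15, q=2
  k=2: a=9, p=142, q=19
  k=3: a=1, p=157, q=21
  k=4: a=3, p=613, q=82
  k=5: a=3, p=1996, q=267

1996/267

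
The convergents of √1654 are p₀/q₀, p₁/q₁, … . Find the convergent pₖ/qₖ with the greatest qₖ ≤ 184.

4921/121

√1654 = [40; 1, 2, 40, 2, 1, 80, …] (period length 6).
Convergents:
  p_0/q_0 = 40/1
  p_1/q_1 = 41/1
  p_2/q_2 = 122/3
  p_3/q_3 = 4921/121
  p_4/q_4 = 9964/245
q_3 = 121 ≤ 184 < 245 = q_4, so the answer is 4921/121.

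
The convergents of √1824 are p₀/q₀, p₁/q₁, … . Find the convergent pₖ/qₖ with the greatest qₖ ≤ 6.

√1824 = [42; 1, 2, 2, 2, 1, 84, …] (period length 6).
Convergents:
  p_0/q_0 = 42/1
  p_1/q_1 = 43/1
  p_2/q_2 = 128/3
  p_3/q_3 = 299/7
q_2 = 3 ≤ 6 < 7 = q_3, so the answer is 128/3.

128/3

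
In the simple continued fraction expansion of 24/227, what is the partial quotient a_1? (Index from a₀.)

9

24 = 0·227 + 24   →  a_0 = 0
227 = 9·24 + 11   →  a_1 = 9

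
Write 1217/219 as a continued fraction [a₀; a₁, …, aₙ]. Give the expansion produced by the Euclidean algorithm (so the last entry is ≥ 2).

1217 = 5×219 + 122
219 = 1×122 + 97
122 = 1×97 + 25
97 = 3×25 + 22
25 = 1×22 + 3
22 = 7×3 + 1
3 = 3×1 + 0  (stop)
So 1217/219 = [5; 1, 1, 3, 1, 7, 3].

[5; 1, 1, 3, 1, 7, 3]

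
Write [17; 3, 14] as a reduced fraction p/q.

745/43

Using pₖ = aₖpₖ₋₁ + pₖ₋₂ and qₖ = aₖqₖ₋₁ + qₖ₋₂:
  k=0: a=17, p=17, q=1
  k=1: a=3, p=52, q=3
  k=2: a=14, p=745, q=43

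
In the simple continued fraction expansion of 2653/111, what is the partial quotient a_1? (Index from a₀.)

1

2653 = 23·111 + 100   →  a_0 = 23
111 = 1·100 + 11   →  a_1 = 1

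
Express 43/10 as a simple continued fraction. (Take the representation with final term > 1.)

[4; 3, 3]

43 = 4·10 + 3
10 = 3·3 + 1
3 = 3·1 + 0  (stop)
So 43/10 = [4; 3, 3].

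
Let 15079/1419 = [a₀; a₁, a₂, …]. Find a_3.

15079 = 10·1419 + 889   →  a_0 = 10
1419 = 1·889 + 530   →  a_1 = 1
889 = 1·530 + 359   →  a_2 = 1
530 = 1·359 + 171   →  a_3 = 1

1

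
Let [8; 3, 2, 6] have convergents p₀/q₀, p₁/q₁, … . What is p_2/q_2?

58/7

Using pₖ = aₖpₖ₋₁ + pₖ₋₂, qₖ = aₖqₖ₋₁ + qₖ₋₂ (with p₋₁=1, p₋₂=0, q₋₁=0, q₋₂=1):
  k=0: a=8, p=8, q=1
  k=1: a=3, p=25, q=3
  k=2: a=2, p=58, q=7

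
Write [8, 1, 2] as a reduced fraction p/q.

Fold from the inside: start with 2/1.
  1 + 1/2 = 3/2
  8 + 2/3 = 26/3

26/3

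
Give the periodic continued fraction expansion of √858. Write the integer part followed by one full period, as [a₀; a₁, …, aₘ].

[29; 3, 2, 3, 58]

a₀ = ⌊√858⌋ = 29.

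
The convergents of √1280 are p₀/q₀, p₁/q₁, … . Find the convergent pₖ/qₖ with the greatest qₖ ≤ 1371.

40285/1126

√1280 = [35; 1, 3, 2, 17, 2, 3, 1, 70, …] (period length 8).
Convergents:
  p_0/q_0 = 35/1
  p_1/q_1 = 36/1
  p_2/q_2 = 143/4
  p_3/q_3 = 322/9
  p_4/q_4 = 5617/157
  p_5/q_5 = 11556/323
  p_6/q_6 = 40285/1126
  p_7/q_7 = 51841/1449
q_6 = 1126 ≤ 1371 < 1449 = q_7, so the answer is 40285/1126.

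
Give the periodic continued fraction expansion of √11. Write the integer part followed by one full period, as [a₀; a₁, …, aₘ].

[3; 3, 6]

a₀ = ⌊√11⌋ = 3.
With m₀=0, d₀=1 and mₖ₊₁ = dₖaₖ − mₖ, dₖ₊₁ = (n − mₖ₊₁²)/dₖ, aₖ₊₁ = ⌊(a₀+mₖ₊₁)/dₖ₊₁⌋:
  k=1: m=3, d=2, a=3
  k=2: m=3, d=1, a=6
d=1 and a=2a₀=6 at k=2, so the next step gives (m, d) = (3, 2) again — its k=1 value — and the period has length 2.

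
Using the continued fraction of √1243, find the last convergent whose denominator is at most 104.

√1243 = [35; 3, 1, 9, 3, 9, 1, 3, 70, …] (period length 8).
Convergents:
  p_0/q_0 = 35/1
  p_1/q_1 = 106/3
  p_2/q_2 = 141/4
  p_3/q_3 = 1375/39
  p_4/q_4 = 4266/121
q_3 = 39 ≤ 104 < 121 = q_4, so the answer is 1375/39.

1375/39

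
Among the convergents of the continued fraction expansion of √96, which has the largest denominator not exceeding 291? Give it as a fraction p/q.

√96 = [9; 1, 3, 1, 18, …] (period length 4).
Convergents:
  p_0/q_0 = 9/1
  p_1/q_1 = 10/1
  p_2/q_2 = 39/4
  p_3/q_3 = 49/5
  p_4/q_4 = 921/94
  p_5/q_5 = 970/99
  p_6/q_6 = 3831/391
q_5 = 99 ≤ 291 < 391 = q_6, so the answer is 970/99.

970/99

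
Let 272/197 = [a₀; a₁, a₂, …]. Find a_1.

272 = 1·197 + 75   →  a_0 = 1
197 = 2·75 + 47   →  a_1 = 2

2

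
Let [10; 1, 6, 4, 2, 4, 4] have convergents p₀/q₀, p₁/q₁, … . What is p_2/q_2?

Using pₖ = aₖpₖ₋₁ + pₖ₋₂, qₖ = aₖqₖ₋₁ + qₖ₋₂ (with p₋₁=1, p₋₂=0, q₋₁=0, q₋₂=1):
  k=0: a=10, p=10, q=1
  k=1: a=1, p=11, q=1
  k=2: a=6, p=76, q=7

76/7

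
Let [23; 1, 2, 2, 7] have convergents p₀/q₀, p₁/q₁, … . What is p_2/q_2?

Using pₖ = aₖpₖ₋₁ + pₖ₋₂, qₖ = aₖqₖ₋₁ + qₖ₋₂ (with p₋₁=1, p₋₂=0, q₋₁=0, q₋₂=1):
  k=0: a=23, p=23, q=1
  k=1: a=1, p=24, q=1
  k=2: a=2, p=71, q=3

71/3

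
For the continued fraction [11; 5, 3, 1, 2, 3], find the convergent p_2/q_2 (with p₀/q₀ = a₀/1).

Using pₖ = aₖpₖ₋₁ + pₖ₋₂, qₖ = aₖqₖ₋₁ + qₖ₋₂ (with p₋₁=1, p₋₂=0, q₋₁=0, q₋₂=1):
  k=0: a=11, p=11, q=1
  k=1: a=5, p=56, q=5
  k=2: a=3, p=179, q=16

179/16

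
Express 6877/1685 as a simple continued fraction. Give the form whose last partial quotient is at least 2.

[4; 12, 3, 2, 1, 13]

6877 = 4*1685 + 137
1685 = 12*137 + 41
137 = 3*41 + 14
41 = 2*14 + 13
14 = 1*13 + 1
13 = 13*1 + 0  (stop)
So 6877/1685 = [4; 12, 3, 2, 1, 13].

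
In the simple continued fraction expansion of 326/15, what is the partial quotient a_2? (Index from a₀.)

326 = 21·15 + 11   →  a_0 = 21
15 = 1·11 + 4   →  a_1 = 1
11 = 2·4 + 3   →  a_2 = 2

2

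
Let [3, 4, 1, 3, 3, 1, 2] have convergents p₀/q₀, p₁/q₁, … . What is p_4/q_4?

199/62

Using pₖ = aₖpₖ₋₁ + pₖ₋₂, qₖ = aₖqₖ₋₁ + qₖ₋₂ (with p₋₁=1, p₋₂=0, q₋₁=0, q₋₂=1):
  k=0: a=3, p=3, q=1
  k=1: a=4, p=13, q=4
  k=2: a=1, p=16, q=5
  k=3: a=3, p=61, q=19
  k=4: a=3, p=199, q=62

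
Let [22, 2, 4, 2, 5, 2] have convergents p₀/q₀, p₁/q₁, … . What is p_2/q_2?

202/9

Using pₖ = aₖpₖ₋₁ + pₖ₋₂, qₖ = aₖqₖ₋₁ + qₖ₋₂ (with p₋₁=1, p₋₂=0, q₋₁=0, q₋₂=1):
  k=0: a=22, p=22, q=1
  k=1: a=2, p=45, q=2
  k=2: a=4, p=202, q=9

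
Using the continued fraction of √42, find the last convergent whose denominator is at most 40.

162/25

√42 = [6; 2, 12, …] (period length 2).
Convergents:
  p_0/q_0 = 6/1
  p_1/q_1 = 13/2
  p_2/q_2 = 162/25
  p_3/q_3 = 337/52
q_2 = 25 ≤ 40 < 52 = q_3, so the answer is 162/25.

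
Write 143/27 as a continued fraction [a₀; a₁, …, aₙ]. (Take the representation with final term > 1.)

143 = 5*27 + 8
27 = 3*8 + 3
8 = 2*3 + 2
3 = 1*2 + 1
2 = 2*1 + 0  (stop)
So 143/27 = [5; 3, 2, 1, 2].

[5; 3, 2, 1, 2]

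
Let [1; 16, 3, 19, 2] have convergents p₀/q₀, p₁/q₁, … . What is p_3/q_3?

Using pₖ = aₖpₖ₋₁ + pₖ₋₂, qₖ = aₖqₖ₋₁ + qₖ₋₂ (with p₋₁=1, p₋₂=0, q₋₁=0, q₋₂=1):
  k=0: a=1, p=1, q=1
  k=1: a=16, p=17, q=16
  k=2: a=3, p=52, q=49
  k=3: a=19, p=1005, q=947

1005/947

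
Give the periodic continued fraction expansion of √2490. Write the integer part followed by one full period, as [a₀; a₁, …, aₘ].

[49; 1, 8, 1, 98]

a₀ = ⌊√2490⌋ = 49.
With m₀=0, d₀=1 and mₖ₊₁ = dₖaₖ − mₖ, dₖ₊₁ = (n − mₖ₊₁²)/dₖ, aₖ₊₁ = ⌊(a₀+mₖ₊₁)/dₖ₊₁⌋:
  k=1: m=49, d=89, a=1
  k=2: m=40, d=10, a=8
  k=3: m=40, d=89, a=1
  k=4: m=49, d=1, a=98
d=1 and a=2a₀=98 at k=4, so the next step gives (m, d) = (49, 89) again — its k=1 value — and the period has length 4.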